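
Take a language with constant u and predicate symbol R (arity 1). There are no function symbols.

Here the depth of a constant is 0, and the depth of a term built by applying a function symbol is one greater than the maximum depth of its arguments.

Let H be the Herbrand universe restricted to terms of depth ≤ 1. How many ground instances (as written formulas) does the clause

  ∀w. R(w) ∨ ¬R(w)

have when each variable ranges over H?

1

Ground terms of depth ≤ 1:
  With no function symbols every ground term is a constant, so there is exactly 1 ground term at every depth bound.
  N_0 = 1
  N_1 = 1
  Explicitly: u.
So there is exactly 1 ground term available for substitution.
The clause has 1 distinct variable (w), which appears in the body. In the free term algebra distinct substitutions yield syntactically distinct ground instances.
Number of ground instances = 1.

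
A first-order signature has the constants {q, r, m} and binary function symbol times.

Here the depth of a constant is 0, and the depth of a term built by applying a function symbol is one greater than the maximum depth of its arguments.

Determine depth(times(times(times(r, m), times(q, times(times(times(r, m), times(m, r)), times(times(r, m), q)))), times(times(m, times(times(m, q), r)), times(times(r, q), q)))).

depth(times(r, m)) = 1 + max(0, 0) = 1
depth(times(m, r)) = 1 + max(0, 0) = 1
depth(times(times(r, m), times(m, r))) = 1 + max(1, 1) = 2
depth(times(times(r, m), q)) = 1 + max(1, 0) = 2
depth(times(times(times(r, m), times(m, r)), times(times(r, m), q))) = 1 + max(2, 2) = 3
depth(times(q, times(times(times(r, m), times(m, r)), times(times(r, m), q)))) = 1 + max(0, 3) = 4
depth(times(times(r, m), times(q, times(times(times(r, m), times(m, r)), times(times(r, m), q))))) = 1 + max(1, 4) = 5
depth(times(m, q)) = 1 + max(0, 0) = 1
depth(times(times(m, q), r)) = 1 + max(1, 0) = 2
depth(times(m, times(times(m, q), r))) = 1 + max(0, 2) = 3
depth(times(r, q)) = 1 + max(0, 0) = 1
depth(times(times(r, q), q)) = 1 + max(1, 0) = 2
depth(times(times(m, times(times(m, q), r)), times(times(r, q), q))) = 1 + max(3, 2) = 4
depth(times(times(times(r, m), times(q, times(times(times(r, m), times(m, r)), times(times(r, m), q)))), times(times(m, times(times(m, q), r)), times(times(r, q), q)))) = 1 + max(5, 4) = 6

6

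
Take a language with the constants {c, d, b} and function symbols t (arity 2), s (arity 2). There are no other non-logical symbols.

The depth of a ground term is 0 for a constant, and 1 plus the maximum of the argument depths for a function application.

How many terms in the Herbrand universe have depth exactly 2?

864

Let N_k count ground terms of depth at most k. Each non-constant term of depth ≤ k is some function symbol applied to depth-≤(k−1) arguments, giving N_k = 3 + N_{k-1}^2 + N_{k-1}^2.
N_0 = 3
N_1 = 3 + 3^2 + 3^2 = 21
N_2 = 3 + 21^2 + 21^2 = 885
Terms of depth exactly 2: N_2 − N_1 = 885 − 21 = 864.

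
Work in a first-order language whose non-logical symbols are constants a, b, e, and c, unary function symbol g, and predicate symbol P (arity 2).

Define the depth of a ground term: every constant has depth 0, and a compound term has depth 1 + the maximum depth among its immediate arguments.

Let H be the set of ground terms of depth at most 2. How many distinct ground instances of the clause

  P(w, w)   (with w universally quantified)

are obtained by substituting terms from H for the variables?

12

Ground terms of depth ≤ 2:
  Let N_k count ground terms of depth at most k. Each non-constant term of depth ≤ k is some function symbol applied to depth-≤(k−1) arguments, giving N_k = 4 + N_{k-1}.
  N_0 = 4
  N_1 = 4 + 4 = 8
  N_2 = 4 + 8 = 12
  Explicitly: a, b, e, c, g(a), g(b), g(e), g(c), g(g(a)), g(g(b)), g(g(e)), g(g(c)).
So there are 12 ground terms available for substitution.
The clause has 1 distinct variable (w), which appears in the body. In the free term algebra distinct substitutions yield syntactically distinct ground instances.
Number of ground instances = 12.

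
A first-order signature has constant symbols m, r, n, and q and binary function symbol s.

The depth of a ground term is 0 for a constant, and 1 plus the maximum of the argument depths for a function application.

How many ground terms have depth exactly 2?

384

Count level by level. With function symbols s/2, the terms of depth ≤ k are the 4 constants together with each function applied to depth-≤(k−1) tuples, so N_k = 4 + N_{k-1}^2.
N_0 = 4
N_1 = 4 + 4^2 = 20
N_2 = 4 + 20^2 = 404
Terms of depth exactly 2: N_2 − N_1 = 404 − 20 = 384.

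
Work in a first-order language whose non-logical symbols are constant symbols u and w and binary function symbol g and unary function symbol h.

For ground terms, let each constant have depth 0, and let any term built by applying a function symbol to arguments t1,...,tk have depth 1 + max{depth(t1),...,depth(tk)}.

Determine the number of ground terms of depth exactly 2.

66

Let N_k count ground terms of depth at most k. Each non-constant term of depth ≤ k is some function symbol applied to depth-≤(k−1) arguments, giving N_k = 2 + N_{k-1}^2 + N_{k-1}.
N_0 = 2
N_1 = 2 + 2^2 + 2 = 8
N_2 = 2 + 8^2 + 8 = 74
Terms of depth exactly 2: N_2 − N_1 = 74 − 8 = 66.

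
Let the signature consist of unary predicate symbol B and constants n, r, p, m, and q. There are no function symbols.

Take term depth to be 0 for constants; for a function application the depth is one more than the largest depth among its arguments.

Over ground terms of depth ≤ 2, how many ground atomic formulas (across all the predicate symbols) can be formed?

First count ground terms of depth ≤ 2.
With no function symbols every ground term is a constant, so there are exactly 5 ground terms at every depth bound.
N_0 = 5
N_1 = 5
N_2 = 5
So |H| = 5.
Ground atoms are formed by filling each argument slot of a predicate with a term from H, so an r-ary predicate gives |H|^r atoms:
  B: 5
Total ground atoms: 5.

5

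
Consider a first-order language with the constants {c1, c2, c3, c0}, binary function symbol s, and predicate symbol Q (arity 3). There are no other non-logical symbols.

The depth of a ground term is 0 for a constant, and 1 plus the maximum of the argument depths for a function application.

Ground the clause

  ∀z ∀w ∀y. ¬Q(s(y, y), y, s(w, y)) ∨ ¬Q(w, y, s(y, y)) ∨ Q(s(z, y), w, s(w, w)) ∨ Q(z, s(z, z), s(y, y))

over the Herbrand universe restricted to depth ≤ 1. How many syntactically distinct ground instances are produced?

Ground terms of depth ≤ 1:
  Let N_k = |{terms of depth ≤ k}|. Then N_0 = 4 and N_k = 4 + N_{k-1}^2 for k ≥ 1 (one summand per function symbol, arity giving the exponent).
  N_0 = 4
  N_1 = 4 + 4^2 = 20
So there are 20 ground terms available for substitution.
There are 3 variables to instantiate (z, w, y), each occurring in at least one literal, so different choices give different ground instances.
Number of ground instances = 20^3 = 8000.

8000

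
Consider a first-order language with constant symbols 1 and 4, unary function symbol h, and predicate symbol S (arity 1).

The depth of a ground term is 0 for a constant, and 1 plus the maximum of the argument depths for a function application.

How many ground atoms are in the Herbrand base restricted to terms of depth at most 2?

6

First count ground terms of depth ≤ 2.
Write N_k for the number of ground terms of depth ≤ k. A term of depth ≤ k is either a constant or a function symbol applied to arguments of depth ≤ k−1, so N_k = 2 + N_{k-1}.
N_0 = 2
N_1 = 2 + 2 = 4
N_2 = 2 + 4 = 6
Explicitly: 1, 4, h(1), h(4), h(h(1)), h(h(4)).
So |H| = 6.
A ground atom is a predicate applied to a tuple of terms from H, so the count is the sum over predicates of |H|^arity:
  S: 6
Total ground atoms: 6.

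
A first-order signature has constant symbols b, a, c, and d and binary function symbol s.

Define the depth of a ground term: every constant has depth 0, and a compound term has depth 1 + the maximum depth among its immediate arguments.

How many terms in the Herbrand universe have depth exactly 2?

384

Let N_k = |{terms of depth ≤ k}|. Then N_0 = 4 and N_k = 4 + N_{k-1}^2 for k ≥ 1 (one summand per function symbol, arity giving the exponent).
N_0 = 4
N_1 = 4 + 4^2 = 20
N_2 = 4 + 20^2 = 404
Terms of depth exactly 2: N_2 − N_1 = 404 − 20 = 384.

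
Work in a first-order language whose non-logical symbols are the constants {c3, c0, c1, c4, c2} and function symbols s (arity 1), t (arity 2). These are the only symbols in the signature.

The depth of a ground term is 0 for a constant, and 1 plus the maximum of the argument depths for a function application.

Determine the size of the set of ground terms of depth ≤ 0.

5

Let N_k count ground terms of depth at most k. Each non-constant term of depth ≤ k is some function symbol applied to depth-≤(k−1) arguments, giving N_k = 5 + N_{k-1} + N_{k-1}^2.
N_0 = 5
Explicitly: c3, c0, c1, c4, c2.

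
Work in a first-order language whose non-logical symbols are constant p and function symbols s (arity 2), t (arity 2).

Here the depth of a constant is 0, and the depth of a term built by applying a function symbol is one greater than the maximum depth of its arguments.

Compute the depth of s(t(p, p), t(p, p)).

2

depth(t(p, p)) = 1 + max(0, 0) = 1
depth(s(t(p, p), t(p, p))) = 1 + max(1, 1) = 2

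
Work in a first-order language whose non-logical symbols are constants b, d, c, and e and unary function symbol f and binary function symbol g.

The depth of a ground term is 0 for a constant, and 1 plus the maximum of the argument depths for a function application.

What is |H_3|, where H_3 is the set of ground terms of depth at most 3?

Let N_k count ground terms of depth at most k. Each non-constant term of depth ≤ k is some function symbol applied to depth-≤(k−1) arguments, giving N_k = 4 + N_{k-1} + N_{k-1}^2.
N_0 = 4
N_1 = 4 + 4 + 4^2 = 24
N_2 = 4 + 24 + 24^2 = 604
N_3 = 4 + 604 + 604^2 = 365424

365424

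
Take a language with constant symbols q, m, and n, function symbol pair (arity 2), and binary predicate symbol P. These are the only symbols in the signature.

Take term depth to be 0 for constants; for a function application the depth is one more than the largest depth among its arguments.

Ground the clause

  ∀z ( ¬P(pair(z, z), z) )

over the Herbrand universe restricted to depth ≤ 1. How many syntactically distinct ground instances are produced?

Ground terms of depth ≤ 1:
  Let N_k count ground terms of depth at most k. Each non-constant term of depth ≤ k is some function symbol applied to depth-≤(k−1) arguments, giving N_k = 3 + N_{k-1}^2.
  N_0 = 3
  N_1 = 3 + 3^2 = 12
So there are 12 ground terms available for substitution.
There is 1 variable to instantiate (z),  occurring in at least one literal, so different choices give different ground instances.
Number of ground instances = 12.

12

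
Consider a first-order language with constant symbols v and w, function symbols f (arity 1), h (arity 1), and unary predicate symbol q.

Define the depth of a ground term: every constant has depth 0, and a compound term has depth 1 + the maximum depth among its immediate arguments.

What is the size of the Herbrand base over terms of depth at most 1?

First count ground terms of depth ≤ 1.
If N_k denotes the number of depth-≤k ground terms, the 2 constants give N_0 = 2, and each function symbol of arity r contributes N_{k-1}^r new terms at level k: N_k = 2 + N_{k-1} + N_{k-1}.
N_0 = 2
N_1 = 2 + 2 + 2 = 6
Explicitly: v, w, f(v), f(w), h(v), h(w).
So |H| = 6.
Each predicate of arity r yields |H|^r ground atoms (one per choice of an r-tuple from H):
  q: 6
Total ground atoms: 6.

6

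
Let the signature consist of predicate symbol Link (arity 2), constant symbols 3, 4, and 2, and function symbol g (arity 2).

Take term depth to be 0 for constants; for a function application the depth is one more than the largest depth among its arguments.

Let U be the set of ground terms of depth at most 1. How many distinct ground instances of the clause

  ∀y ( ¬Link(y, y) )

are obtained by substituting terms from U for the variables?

12

Ground terms of depth ≤ 1:
  If N_k denotes the number of depth-≤k ground terms, the 3 constants give N_0 = 3, and each function symbol of arity r contributes N_{k-1}^r new terms at level k: N_k = 3 + N_{k-1}^2.
  N_0 = 3
  N_1 = 3 + 3^2 = 12
  Explicitly: 3, 4, 2, g(3, 3), g(3, 4), g(3, 2), g(4, 3), g(4, 4), g(4, 2), g(2, 3), g(2, 4), g(2, 2).
So there are 12 ground terms available for substitution.
The body mentions the single quantified variable y; since ground terms form a free algebra, no two substitutions collapse to the same formula.
Number of ground instances = 12.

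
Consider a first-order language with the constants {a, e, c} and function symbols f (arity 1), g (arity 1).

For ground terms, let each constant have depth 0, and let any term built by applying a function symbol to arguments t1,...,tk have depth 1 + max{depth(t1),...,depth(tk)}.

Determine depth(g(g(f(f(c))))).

4

depth(f(c)) = 1 + depth(c) = 1 + 0 = 1
depth(f(f(c))) = 1 + depth(f(c)) = 1 + 1 = 2
depth(g(f(f(c)))) = 1 + depth(f(f(c))) = 1 + 2 = 3
depth(g(g(f(f(c))))) = 1 + depth(g(f(f(c)))) = 1 + 3 = 4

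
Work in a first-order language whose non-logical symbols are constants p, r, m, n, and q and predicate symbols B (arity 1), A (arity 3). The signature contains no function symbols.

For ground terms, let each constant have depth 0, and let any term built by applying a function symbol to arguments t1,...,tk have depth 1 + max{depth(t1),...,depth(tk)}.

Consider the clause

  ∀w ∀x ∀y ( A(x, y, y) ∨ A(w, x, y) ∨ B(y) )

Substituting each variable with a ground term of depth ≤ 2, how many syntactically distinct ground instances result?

125

Ground terms of depth ≤ 2:
  With no function symbols every ground term is a constant, so there are exactly 5 ground terms at every depth bound.
  N_0 = 5
  N_1 = 5
  N_2 = 5
So there are 5 ground terms available for substitution.
Each of w, x, y ranges independently over the available ground terms, and distinct assignments produce distinct instances.
Number of ground instances = 5^3 = 125.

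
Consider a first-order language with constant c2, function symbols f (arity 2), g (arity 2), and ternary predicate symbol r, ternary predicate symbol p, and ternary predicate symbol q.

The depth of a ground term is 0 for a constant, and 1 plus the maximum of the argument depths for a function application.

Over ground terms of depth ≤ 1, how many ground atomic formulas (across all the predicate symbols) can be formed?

81

First count ground terms of depth ≤ 1.
Count level by level. With function symbols f/2, g/2, the terms of depth ≤ k are the 1 constant together with each function applied to depth-≤(k−1) tuples, so N_k = 1 + N_{k-1}^2 + N_{k-1}^2.
N_0 = 1
N_1 = 1 + 1^2 + 1^2 = 3
Explicitly: c2, f(c2, c2), g(c2, c2).
So |H| = 3.
For each predicate symbol, the number of ground atoms is |H| raised to its arity; summing:
  r: 3^3 = 27;  p: 3^3 = 27;  q: 3^3 = 27
Total ground atoms: 27 + 27 + 27 = 81.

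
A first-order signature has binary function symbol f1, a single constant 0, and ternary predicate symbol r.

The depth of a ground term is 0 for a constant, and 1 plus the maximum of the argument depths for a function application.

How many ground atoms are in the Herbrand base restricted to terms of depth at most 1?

First count ground terms of depth ≤ 1.
Write N_k for the number of ground terms of depth ≤ k. A term of depth ≤ k is either a constant or a function symbol applied to arguments of depth ≤ k−1, so N_k = 1 + N_{k-1}^2.
N_0 = 1
N_1 = 1 + 1^2 = 2
So |H| = 2.
A ground atom is a predicate applied to a tuple of terms from H, so the count is the sum over predicates of |H|^arity:
  r: 2^3 = 8
Total ground atoms: 8.

8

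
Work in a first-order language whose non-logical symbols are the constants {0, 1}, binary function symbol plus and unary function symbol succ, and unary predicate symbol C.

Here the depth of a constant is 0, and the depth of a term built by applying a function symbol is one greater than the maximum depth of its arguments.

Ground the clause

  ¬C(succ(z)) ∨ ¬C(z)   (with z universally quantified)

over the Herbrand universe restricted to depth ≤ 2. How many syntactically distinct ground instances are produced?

Ground terms of depth ≤ 2:
  Count level by level. With function symbols plus/2, succ/1, the terms of depth ≤ k are the 2 constants together with each function applied to depth-≤(k−1) tuples, so N_k = 2 + N_{k-1}^2 + N_{k-1}.
  N_0 = 2
  N_1 = 2 + 2^2 + 2 = 8
  N_2 = 2 + 8^2 + 8 = 74
So there are 74 ground terms available for substitution.
There is 1 variable to instantiate (z),  occurring in at least one literal, so different choices give different ground instances.
Number of ground instances = 74.

74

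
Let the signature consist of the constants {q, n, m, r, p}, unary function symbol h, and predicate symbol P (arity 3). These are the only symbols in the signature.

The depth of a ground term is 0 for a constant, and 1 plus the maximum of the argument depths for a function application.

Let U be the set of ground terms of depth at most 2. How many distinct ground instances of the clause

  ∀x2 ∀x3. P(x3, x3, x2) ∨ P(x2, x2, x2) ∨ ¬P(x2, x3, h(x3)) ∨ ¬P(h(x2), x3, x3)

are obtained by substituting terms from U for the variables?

Ground terms of depth ≤ 2:
  Count level by level. With function symbols h/1, the terms of depth ≤ k are the 5 constants together with each function applied to depth-≤(k−1) tuples, so N_k = 5 + N_{k-1}.
  N_0 = 5
  N_1 = 5 + 5 = 10
  N_2 = 5 + 10 = 15
So there are 15 ground terms available for substitution.
The clause has 2 distinct variables (x2, x3), each appearing in the body. In the free term algebra distinct substitutions yield syntactically distinct ground instances.
Number of ground instances = 15^2 = 225.

225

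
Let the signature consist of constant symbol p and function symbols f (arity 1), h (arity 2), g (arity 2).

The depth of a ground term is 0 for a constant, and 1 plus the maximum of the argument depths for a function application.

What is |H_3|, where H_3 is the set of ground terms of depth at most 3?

Write N_k for the number of ground terms of depth ≤ k. A term of depth ≤ k is either a constant or a function symbol applied to arguments of depth ≤ k−1, so N_k = 1 + N_{k-1} + N_{k-1}^2 + N_{k-1}^2.
N_0 = 1
N_1 = 1 + 1 + 1^2 + 1^2 = 4
N_2 = 1 + 4 + 4^2 + 4^2 = 37
N_3 = 1 + 37 + 37^2 + 37^2 = 2776

2776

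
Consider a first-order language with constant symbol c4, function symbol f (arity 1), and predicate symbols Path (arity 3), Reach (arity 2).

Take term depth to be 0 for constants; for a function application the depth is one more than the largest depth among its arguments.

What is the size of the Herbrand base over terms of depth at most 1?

12

First count ground terms of depth ≤ 1.
Let N_k = |{terms of depth ≤ k}|. Then N_0 = 1 and N_k = 1 + N_{k-1} for k ≥ 1 (one summand per function symbol, arity giving the exponent).
N_0 = 1
N_1 = 1 + 1 = 2
So |H| = 2.
Ground atoms are formed by filling each argument slot of a predicate with a term from H, so an r-ary predicate gives |H|^r atoms:
  Path: 2^3 = 8;  Reach: 2^2 = 4
Total ground atoms: 8 + 4 = 12.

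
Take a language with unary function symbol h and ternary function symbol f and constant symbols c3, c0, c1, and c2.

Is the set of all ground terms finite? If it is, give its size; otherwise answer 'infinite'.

The signature has at least one function symbol (h, arity 1) and at least one constant (c3).
Iterating h gives infinitely many distinct ground terms: c3, h(c3), h(h(c3)), ...
So the Herbrand universe is infinite.

infinite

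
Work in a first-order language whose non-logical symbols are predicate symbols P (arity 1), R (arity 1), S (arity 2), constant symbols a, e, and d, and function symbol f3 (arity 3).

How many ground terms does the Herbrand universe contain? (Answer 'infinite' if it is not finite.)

The signature has at least one function symbol (f3, arity 3) and at least one constant (a).
Iterating f3 gives infinitely many distinct ground terms: a, f3(a, a, a), f3(f3(a, a, a), f3(a, a, a), f3(a, a, a)), ...
So the Herbrand universe is infinite.

infinite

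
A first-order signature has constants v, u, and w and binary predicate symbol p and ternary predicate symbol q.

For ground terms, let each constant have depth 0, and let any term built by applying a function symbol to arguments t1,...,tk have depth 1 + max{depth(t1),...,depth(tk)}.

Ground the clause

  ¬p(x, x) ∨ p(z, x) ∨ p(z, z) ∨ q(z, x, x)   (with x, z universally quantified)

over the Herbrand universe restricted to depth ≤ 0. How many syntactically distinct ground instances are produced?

9

Ground terms of depth ≤ 0:
  With no function symbols every ground term is a constant, so there are exactly 3 ground terms at every depth bound.
  N_0 = 3
So there are 3 ground terms available for substitution.
The clause has 2 distinct variables (x, z), each appearing in the body. In the free term algebra distinct substitutions yield syntactically distinct ground instances.
Number of ground instances = 3^2 = 9.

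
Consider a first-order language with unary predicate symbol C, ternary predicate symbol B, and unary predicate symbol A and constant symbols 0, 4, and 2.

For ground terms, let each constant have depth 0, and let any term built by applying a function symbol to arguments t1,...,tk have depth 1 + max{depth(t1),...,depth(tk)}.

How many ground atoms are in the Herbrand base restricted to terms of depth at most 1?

33

First count ground terms of depth ≤ 1.
With no function symbols every ground term is a constant, so there are exactly 3 ground terms at every depth bound.
N_0 = 3
N_1 = 3
Explicitly: 0, 4, 2.
So |H| = 3.
A ground atom is a predicate applied to a tuple of terms from H, so the count is the sum over predicates of |H|^arity:
  C: 3;  B: 3^3 = 27;  A: 3
Total ground atoms: 3 + 27 + 3 = 33.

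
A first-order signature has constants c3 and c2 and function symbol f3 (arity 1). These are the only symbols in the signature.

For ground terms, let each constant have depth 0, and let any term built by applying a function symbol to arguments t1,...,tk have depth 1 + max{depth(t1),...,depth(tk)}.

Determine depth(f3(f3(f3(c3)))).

3

depth(f3(c3)) = 1 + depth(c3) = 1 + 0 = 1
depth(f3(f3(c3))) = 1 + depth(f3(c3)) = 1 + 1 = 2
depth(f3(f3(f3(c3)))) = 1 + depth(f3(f3(c3))) = 1 + 2 = 3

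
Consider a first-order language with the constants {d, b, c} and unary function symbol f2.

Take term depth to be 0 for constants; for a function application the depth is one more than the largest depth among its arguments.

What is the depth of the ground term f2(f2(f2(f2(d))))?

depth(f2(d)) = 1 + depth(d) = 1 + 0 = 1
depth(f2(f2(d))) = 1 + depth(f2(d)) = 1 + 1 = 2
depth(f2(f2(f2(d)))) = 1 + depth(f2(f2(d))) = 1 + 2 = 3
depth(f2(f2(f2(f2(d))))) = 1 + depth(f2(f2(f2(d)))) = 1 + 3 = 4

4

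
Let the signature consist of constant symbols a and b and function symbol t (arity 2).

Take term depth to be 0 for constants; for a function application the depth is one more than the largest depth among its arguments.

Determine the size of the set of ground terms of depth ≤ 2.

38

Let N_k = |{terms of depth ≤ k}|. Then N_0 = 2 and N_k = 2 + N_{k-1}^2 for k ≥ 1 (one summand per function symbol, arity giving the exponent).
N_0 = 2
N_1 = 2 + 2^2 = 6
N_2 = 2 + 6^2 = 38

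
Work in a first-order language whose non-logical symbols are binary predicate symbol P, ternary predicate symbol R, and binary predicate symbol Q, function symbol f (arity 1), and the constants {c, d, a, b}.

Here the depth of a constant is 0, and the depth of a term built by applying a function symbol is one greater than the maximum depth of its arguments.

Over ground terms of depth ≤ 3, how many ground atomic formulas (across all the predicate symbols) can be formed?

4608

First count ground terms of depth ≤ 3.
If N_k denotes the number of depth-≤k ground terms, the 4 constants give N_0 = 4, and each function symbol of arity r contributes N_{k-1}^r new terms at level k: N_k = 4 + N_{k-1}.
N_0 = 4
N_1 = 4 + 4 = 8
N_2 = 4 + 8 = 12
N_3 = 4 + 12 = 16
So |H| = 16.
For each predicate symbol, the number of ground atoms is |H| raised to its arity; summing:
  P: 16^2 = 256;  R: 16^3 = 4096;  Q: 16^2 = 256
Total ground atoms: 256 + 4096 + 256 = 4608.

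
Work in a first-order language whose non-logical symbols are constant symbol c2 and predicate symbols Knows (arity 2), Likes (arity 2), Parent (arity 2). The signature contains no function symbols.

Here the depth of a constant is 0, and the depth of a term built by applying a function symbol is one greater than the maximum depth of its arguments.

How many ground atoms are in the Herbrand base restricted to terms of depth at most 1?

First count ground terms of depth ≤ 1.
With no function symbols every ground term is a constant, so there is exactly 1 ground term at every depth bound.
N_0 = 1
N_1 = 1
Explicitly: c2.
So |H| = 1.
Ground atoms are formed by filling each argument slot of a predicate with a term from H, so an r-ary predicate gives |H|^r atoms:
  Knows: 1^2 = 1;  Likes: 1^2 = 1;  Parent: 1^2 = 1
Total ground atoms: 1 + 1 + 1 = 3.

3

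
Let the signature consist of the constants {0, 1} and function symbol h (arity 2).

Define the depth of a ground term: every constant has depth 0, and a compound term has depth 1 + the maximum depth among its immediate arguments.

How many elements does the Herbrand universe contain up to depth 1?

6

Count level by level. With function symbols h/2, the terms of depth ≤ k are the 2 constants together with each function applied to depth-≤(k−1) tuples, so N_k = 2 + N_{k-1}^2.
N_0 = 2
N_1 = 2 + 2^2 = 6
Explicitly: 0, 1, h(0, 0), h(0, 1), h(1, 0), h(1, 1).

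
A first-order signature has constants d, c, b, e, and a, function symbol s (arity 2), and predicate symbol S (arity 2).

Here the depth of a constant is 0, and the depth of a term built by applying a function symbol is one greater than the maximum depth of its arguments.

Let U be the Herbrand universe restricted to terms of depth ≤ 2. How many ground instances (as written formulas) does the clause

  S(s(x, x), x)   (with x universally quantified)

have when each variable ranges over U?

905

Ground terms of depth ≤ 2:
  If N_k denotes the number of depth-≤k ground terms, the 5 constants give N_0 = 5, and each function symbol of arity r contributes N_{k-1}^r new terms at level k: N_k = 5 + N_{k-1}^2.
  N_0 = 5
  N_1 = 5 + 5^2 = 30
  N_2 = 5 + 30^2 = 905
So there are 905 ground terms available for substitution.
The clause has 1 distinct variable (x), which appears in the body. In the free term algebra distinct substitutions yield syntactically distinct ground instances.
Number of ground instances = 905.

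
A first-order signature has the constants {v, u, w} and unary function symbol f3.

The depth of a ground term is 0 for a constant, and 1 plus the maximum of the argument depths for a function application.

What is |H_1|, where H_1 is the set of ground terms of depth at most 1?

6

Let N_k count ground terms of depth at most k. Each non-constant term of depth ≤ k is some function symbol applied to depth-≤(k−1) arguments, giving N_k = 3 + N_{k-1}.
N_0 = 3
N_1 = 3 + 3 = 6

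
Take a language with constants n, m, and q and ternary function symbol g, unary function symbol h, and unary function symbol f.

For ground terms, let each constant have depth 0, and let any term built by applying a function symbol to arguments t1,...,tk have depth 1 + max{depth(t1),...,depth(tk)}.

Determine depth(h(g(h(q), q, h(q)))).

depth(h(q)) = 1 + depth(q) = 1 + 0 = 1
depth(g(h(q), q, h(q))) = 1 + max(1, 0, 1) = 2
depth(h(g(h(q), q, h(q)))) = 1 + depth(g(h(q), q, h(q))) = 1 + 2 = 3

3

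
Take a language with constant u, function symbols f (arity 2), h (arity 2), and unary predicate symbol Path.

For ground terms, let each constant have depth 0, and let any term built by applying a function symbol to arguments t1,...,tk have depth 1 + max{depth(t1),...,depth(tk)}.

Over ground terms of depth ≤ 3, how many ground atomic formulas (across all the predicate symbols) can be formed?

First count ground terms of depth ≤ 3.
Let N_k = |{terms of depth ≤ k}|. Then N_0 = 1 and N_k = 1 + N_{k-1}^2 + N_{k-1}^2 for k ≥ 1 (one summand per function symbol, arity giving the exponent).
N_0 = 1
N_1 = 1 + 1^2 + 1^2 = 3
N_2 = 1 + 3^2 + 3^2 = 19
N_3 = 1 + 19^2 + 19^2 = 723
So |H| = 723.
For each predicate symbol, the number of ground atoms is |H| raised to its arity; summing:
  Path: 723
Total ground atoms: 723.

723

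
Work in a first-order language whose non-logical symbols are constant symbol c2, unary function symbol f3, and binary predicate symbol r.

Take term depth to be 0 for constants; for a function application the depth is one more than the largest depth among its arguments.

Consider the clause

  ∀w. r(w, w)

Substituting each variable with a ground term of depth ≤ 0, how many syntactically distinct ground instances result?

1

Ground terms of depth ≤ 0:
  Let N_k count ground terms of depth at most k. Each non-constant term of depth ≤ k is some function symbol applied to depth-≤(k−1) arguments, giving N_k = 1 + N_{k-1}.
  N_0 = 1
So there is exactly 1 ground term available for substitution.
There is 1 variable to instantiate (w),  occurring in at least one literal, so different choices give different ground instances.
Number of ground instances = 1.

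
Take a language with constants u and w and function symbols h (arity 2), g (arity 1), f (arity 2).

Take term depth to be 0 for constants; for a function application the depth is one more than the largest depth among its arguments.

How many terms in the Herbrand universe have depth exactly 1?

Let N_k = |{terms of depth ≤ k}|. Then N_0 = 2 and N_k = 2 + N_{k-1}^2 + N_{k-1} + N_{k-1}^2 for k ≥ 1 (one summand per function symbol, arity giving the exponent).
N_0 = 2
N_1 = 2 + 2^2 + 2 + 2^2 = 12
Terms of depth exactly 1: N_1 − N_0 = 12 − 2 = 10.

10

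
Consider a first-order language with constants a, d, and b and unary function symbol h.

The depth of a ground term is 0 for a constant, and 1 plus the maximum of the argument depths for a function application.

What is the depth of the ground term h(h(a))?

depth(h(a)) = 1 + depth(a) = 1 + 0 = 1
depth(h(h(a))) = 1 + depth(h(a)) = 1 + 1 = 2

2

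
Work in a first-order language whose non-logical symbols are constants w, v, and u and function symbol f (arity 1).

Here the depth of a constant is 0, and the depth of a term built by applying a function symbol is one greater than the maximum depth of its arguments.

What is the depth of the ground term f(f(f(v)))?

3

depth(f(v)) = 1 + depth(v) = 1 + 0 = 1
depth(f(f(v))) = 1 + depth(f(v)) = 1 + 1 = 2
depth(f(f(f(v)))) = 1 + depth(f(f(v))) = 1 + 2 = 3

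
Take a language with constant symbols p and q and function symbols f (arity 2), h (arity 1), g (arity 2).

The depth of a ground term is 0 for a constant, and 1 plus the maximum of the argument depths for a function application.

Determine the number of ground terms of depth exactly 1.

10

Let N_k = |{terms of depth ≤ k}|. Then N_0 = 2 and N_k = 2 + N_{k-1}^2 + N_{k-1} + N_{k-1}^2 for k ≥ 1 (one summand per function symbol, arity giving the exponent).
N_0 = 2
N_1 = 2 + 2^2 + 2 + 2^2 = 12
Terms of depth exactly 1: N_1 − N_0 = 12 − 2 = 10.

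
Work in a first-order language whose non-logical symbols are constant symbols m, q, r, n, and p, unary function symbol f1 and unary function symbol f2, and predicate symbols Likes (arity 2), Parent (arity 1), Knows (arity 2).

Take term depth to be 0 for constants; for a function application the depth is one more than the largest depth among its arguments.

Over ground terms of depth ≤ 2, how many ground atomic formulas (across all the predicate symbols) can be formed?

2485

First count ground terms of depth ≤ 2.
Write N_k for the number of ground terms of depth ≤ k. A term of depth ≤ k is either a constant or a function symbol applied to arguments of depth ≤ k−1, so N_k = 5 + N_{k-1} + N_{k-1}.
N_0 = 5
N_1 = 5 + 5 + 5 = 15
N_2 = 5 + 15 + 15 = 35
So |H| = 35.
Ground atoms are formed by filling each argument slot of a predicate with a term from H, so an r-ary predicate gives |H|^r atoms:
  Likes: 35^2 = 1225;  Parent: 35;  Knows: 35^2 = 1225
Total ground atoms: 1225 + 35 + 1225 = 2485.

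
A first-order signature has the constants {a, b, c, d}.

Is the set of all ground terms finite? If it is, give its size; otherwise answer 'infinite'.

There are no function symbols, so every ground term is one of the 4 constants.
The Herbrand universe is {a, b, c, d}, which is finite with 4 elements.

4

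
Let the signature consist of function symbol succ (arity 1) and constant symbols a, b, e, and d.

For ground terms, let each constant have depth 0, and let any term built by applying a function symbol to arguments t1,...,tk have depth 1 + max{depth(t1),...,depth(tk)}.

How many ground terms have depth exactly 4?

Write N_k for the number of ground terms of depth ≤ k. A term of depth ≤ k is either a constant or a function symbol applied to arguments of depth ≤ k−1, so N_k = 4 + N_{k-1}.
N_0 = 4
N_1 = 4 + 4 = 8
N_2 = 4 + 8 = 12
N_3 = 4 + 12 = 16
N_4 = 4 + 16 = 20
Terms of depth exactly 4: N_4 − N_3 = 20 − 16 = 4.

4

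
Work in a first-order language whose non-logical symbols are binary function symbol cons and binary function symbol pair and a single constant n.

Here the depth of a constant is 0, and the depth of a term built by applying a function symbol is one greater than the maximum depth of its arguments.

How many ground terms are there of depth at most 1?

3

Count level by level. With function symbols cons/2, pair/2, the terms of depth ≤ k are the 1 constant together with each function applied to depth-≤(k−1) tuples, so N_k = 1 + N_{k-1}^2 + N_{k-1}^2.
N_0 = 1
N_1 = 1 + 1^2 + 1^2 = 3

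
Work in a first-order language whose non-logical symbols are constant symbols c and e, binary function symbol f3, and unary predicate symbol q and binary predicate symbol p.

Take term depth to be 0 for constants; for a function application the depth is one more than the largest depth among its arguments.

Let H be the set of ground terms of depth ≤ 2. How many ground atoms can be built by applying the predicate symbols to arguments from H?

1482

First count ground terms of depth ≤ 2.
Let N_k count ground terms of depth at most k. Each non-constant term of depth ≤ k is some function symbol applied to depth-≤(k−1) arguments, giving N_k = 2 + N_{k-1}^2.
N_0 = 2
N_1 = 2 + 2^2 = 6
N_2 = 2 + 6^2 = 38
So |H| = 38.
A ground atom is a predicate applied to a tuple of terms from H, so the count is the sum over predicates of |H|^arity:
  q: 38;  p: 38^2 = 1444
Total ground atoms: 38 + 1444 = 1482.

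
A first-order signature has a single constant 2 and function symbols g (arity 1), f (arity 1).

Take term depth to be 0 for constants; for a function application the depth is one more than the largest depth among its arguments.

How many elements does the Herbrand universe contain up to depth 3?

15

Let N_k = |{terms of depth ≤ k}|. Then N_0 = 1 and N_k = 1 + N_{k-1} + N_{k-1} for k ≥ 1 (one summand per function symbol, arity giving the exponent).
N_0 = 1
N_1 = 1 + 1 + 1 = 3
N_2 = 1 + 3 + 3 = 7
N_3 = 1 + 7 + 7 = 15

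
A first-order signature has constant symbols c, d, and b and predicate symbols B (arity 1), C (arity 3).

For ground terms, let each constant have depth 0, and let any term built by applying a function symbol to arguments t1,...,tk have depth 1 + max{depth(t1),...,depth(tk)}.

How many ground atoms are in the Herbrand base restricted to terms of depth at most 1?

30

First count ground terms of depth ≤ 1.
With no function symbols every ground term is a constant, so there are exactly 3 ground terms at every depth bound.
N_0 = 3
N_1 = 3
So |H| = 3.
For each predicate symbol, the number of ground atoms is |H| raised to its arity; summing:
  B: 3;  C: 3^3 = 27
Total ground atoms: 3 + 27 = 30.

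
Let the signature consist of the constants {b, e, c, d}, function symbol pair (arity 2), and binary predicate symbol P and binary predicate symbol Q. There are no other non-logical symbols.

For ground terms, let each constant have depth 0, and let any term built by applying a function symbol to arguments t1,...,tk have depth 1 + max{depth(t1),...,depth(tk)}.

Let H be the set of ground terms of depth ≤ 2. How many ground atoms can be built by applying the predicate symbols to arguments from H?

First count ground terms of depth ≤ 2.
Write N_k for the number of ground terms of depth ≤ k. A term of depth ≤ k is either a constant or a function symbol applied to arguments of depth ≤ k−1, so N_k = 4 + N_{k-1}^2.
N_0 = 4
N_1 = 4 + 4^2 = 20
N_2 = 4 + 20^2 = 404
So |H| = 404.
For each predicate symbol, the number of ground atoms is |H| raised to its arity; summing:
  P: 404^2 = 163216;  Q: 404^2 = 163216
Total ground atoms: 163216 + 163216 = 326432.

326432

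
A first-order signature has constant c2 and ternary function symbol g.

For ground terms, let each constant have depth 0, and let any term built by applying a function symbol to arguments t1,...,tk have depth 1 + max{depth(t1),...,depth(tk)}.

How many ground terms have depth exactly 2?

7

If N_k denotes the number of depth-≤k ground terms, the 1 constant gives N_0 = 1, and each function symbol of arity r contributes N_{k-1}^r new terms at level k: N_k = 1 + N_{k-1}^3.
N_0 = 1
N_1 = 1 + 1^3 = 2
N_2 = 1 + 2^3 = 9
Terms of depth exactly 2: N_2 − N_1 = 9 − 2 = 7.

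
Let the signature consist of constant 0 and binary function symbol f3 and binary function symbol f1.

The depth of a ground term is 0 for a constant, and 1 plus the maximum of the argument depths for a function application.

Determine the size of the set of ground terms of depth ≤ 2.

Write N_k for the number of ground terms of depth ≤ k. A term of depth ≤ k is either a constant or a function symbol applied to arguments of depth ≤ k−1, so N_k = 1 + N_{k-1}^2 + N_{k-1}^2.
N_0 = 1
N_1 = 1 + 1^2 + 1^2 = 3
N_2 = 1 + 3^2 + 3^2 = 19

19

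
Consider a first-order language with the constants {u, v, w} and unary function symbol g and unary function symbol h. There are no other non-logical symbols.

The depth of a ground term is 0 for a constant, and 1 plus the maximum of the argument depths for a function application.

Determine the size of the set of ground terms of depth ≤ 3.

Count level by level. With function symbols g/1, h/1, the terms of depth ≤ k are the 3 constants together with each function applied to depth-≤(k−1) tuples, so N_k = 3 + N_{k-1} + N_{k-1}.
N_0 = 3
N_1 = 3 + 3 + 3 = 9
N_2 = 3 + 9 + 9 = 21
N_3 = 3 + 21 + 21 = 45

45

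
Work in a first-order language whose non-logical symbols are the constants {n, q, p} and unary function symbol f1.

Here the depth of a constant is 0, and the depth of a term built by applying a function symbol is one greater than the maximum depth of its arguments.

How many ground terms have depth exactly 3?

Let N_k = |{terms of depth ≤ k}|. Then N_0 = 3 and N_k = 3 + N_{k-1} for k ≥ 1 (one summand per function symbol, arity giving the exponent).
N_0 = 3
N_1 = 3 + 3 = 6
N_2 = 3 + 6 = 9
N_3 = 3 + 9 = 12
Terms of depth exactly 3: N_3 − N_2 = 12 − 9 = 3.

3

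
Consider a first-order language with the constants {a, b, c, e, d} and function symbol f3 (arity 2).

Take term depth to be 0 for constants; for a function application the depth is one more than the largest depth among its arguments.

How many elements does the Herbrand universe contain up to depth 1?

30

If N_k denotes the number of depth-≤k ground terms, the 5 constants give N_0 = 5, and each function symbol of arity r contributes N_{k-1}^r new terms at level k: N_k = 5 + N_{k-1}^2.
N_0 = 5
N_1 = 5 + 5^2 = 30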